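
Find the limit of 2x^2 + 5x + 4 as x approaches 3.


Since polynomials are continuous, we use direct substitution.
lim(x->3) of 2x^2 + 5x + 4
= 2 * 3^2 + 5 * 3 + 4
= 18 + 15 + 4
= 37

37


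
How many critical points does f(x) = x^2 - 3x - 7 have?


Find where f'(x) = 0:
f'(x) = 2x - 3
Set f'(x) = 0:
2x - 3 = 0
x = 3 / 2 = 3/2
This is a linear equation in x, so there is exactly one solution.
Number of critical points: 1

1


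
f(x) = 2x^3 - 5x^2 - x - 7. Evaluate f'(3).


Differentiate f(x) = 2x^3 - 5x^2 - x - 7 term by term:
f'(x) = 6x^2 - 10x - 1
Substitute x = 3:
f'(3) = 6 * 3^2 - 10 * 3 - 1
= 54 - 30 - 1
= 23

23


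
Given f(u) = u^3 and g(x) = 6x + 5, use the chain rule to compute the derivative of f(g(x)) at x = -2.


Using the chain rule: (f(g(x)))' = f'(g(x)) * g'(x)
First, find g(-2):
g(-2) = 6 * (-2) + 5 = -7
Next, f'(u) = 3u^2
And g'(x) = 6
So f'(g(-2)) * g'(-2)
= 3 * (-7)^2 * 6
= 3 * 49 * 6
= 882

882


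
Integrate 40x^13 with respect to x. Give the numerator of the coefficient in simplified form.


Apply the power rule for integration:
integral of ax^n dx = a/(n+1) * x^(n+1) + C
integral of 40x^13 dx
= 40/14 * x^14 + C
= 20/7 * x^14 + C
The coefficient in lowest terms is 20/7, and its numerator is 20

20


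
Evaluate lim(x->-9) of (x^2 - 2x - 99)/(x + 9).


Direct substitution gives 0/0, so we factor the numerator.
Factor: (x^2 - 2x - 99) = (x + 9)(x - 11)
Cancel the common factor (x + 9):
(x^2 - 2x - 99)/(x + 9) = (x - 11)
Now substitute x = -9:
= (-9) - (11) = -20

-20


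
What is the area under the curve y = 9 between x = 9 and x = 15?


The area under a constant function y = 9 is a rectangle.
Width = 15 - 9 = 6
Height = 9
Area = width * height
= 6 * 9
= 54

54


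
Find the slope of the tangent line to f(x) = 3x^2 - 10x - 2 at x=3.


The slope of the tangent line equals f'(x) at the point.
f(x) = 3x^2 - 10x - 2
f'(x) = 6x - 10
At x = 3:
f'(3) = 6 * 3 - 10
= 18 - 10
= 8

8


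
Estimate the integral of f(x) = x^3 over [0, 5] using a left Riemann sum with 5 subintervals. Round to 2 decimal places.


Left Riemann sum uses left endpoints of each subinterval.
Interval: [0, 5], n = 5
dx = (5 - 0) / 5 = 1
Left endpoints: [0, 1, 2, 3, 4]
f values: [0, 1, 8, 27, 64]
Sum = dx * (sum of f values)
= 1 * 100
= 100 = 100.00

100.00


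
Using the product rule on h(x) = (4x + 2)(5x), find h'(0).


Let u(x) = 4x + 2 and v(x) = 5x
u'(x) = 4
v'(x) = 5
Product rule: h'(x) = u'(x)*v(x) + u(x)*v'(x)
= 4 * (5x) + (4x + 2) * 5
At x = 0:
u(0) = 4 * 0 + 2 = 2
v(0) = 5 * 0 + 0 = 0
h'(0) = 4 * 0 + 2 * 5
= 0 + 10
= 10

10


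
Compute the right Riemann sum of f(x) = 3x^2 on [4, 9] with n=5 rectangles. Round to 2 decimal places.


Right Riemann sum uses right endpoints of each subinterval.
Interval: [4, 9], n = 5
dx = (9 - 4) / 5 = 1
Right endpoints: [5, 6, 7, 8, 9]
f values: [75, 108, 147, 192, 243]
Sum = dx * (sum of f values)
= 1 * 765
= 765 = 765.00

765.00


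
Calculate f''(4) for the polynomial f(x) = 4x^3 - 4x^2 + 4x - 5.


First derivative:
f'(x) = 12x^2 - 8x + 4
Second derivative:
f''(x) = 24x - 8
Substitute x = 4:
f''(4) = 24 * 4 - 8
= 96 - 8
= 88

88


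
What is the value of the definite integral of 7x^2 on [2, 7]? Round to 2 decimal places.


Find the antiderivative of 7x^2:
F(x) = 7/3 * x^3
Apply the Fundamental Theorem of Calculus:
F(7) - F(2)
= 7/3 * 7^3 - 7/3 * 2^3
= 7/3 * (343 - 8)
= 7/3 * 335
= 2345/3 ≈ 781.67

781.67


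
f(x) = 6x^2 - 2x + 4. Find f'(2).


Differentiate term by term using power and sum rules:
f(x) = 6x^2 - 2x + 4
f'(x) = 12x - 2
Substitute x = 2:
f'(2) = 12 * 2 - 2
= 24 - 2
= 22

22


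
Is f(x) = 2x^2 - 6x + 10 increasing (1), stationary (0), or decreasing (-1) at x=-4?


Compute f'(x) to determine behavior:
f'(x) = 4x - 6
f'(-4) = 4 * (-4) - 6
= -16 - 6
= -22
Since f'(-4) < 0, the function is decreasing (-1)

-1


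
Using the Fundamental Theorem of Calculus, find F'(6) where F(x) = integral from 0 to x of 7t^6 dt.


By the Fundamental Theorem of Calculus (Part 1):
If F(x) = integral from 0 to x of f(t) dt, then F'(x) = f(x)
Here f(t) = 7t^6
So F'(x) = 7x^6
Evaluate at x = 6:
F'(6) = 7 * 6^6
= 7 * 46656
= 326592

326592


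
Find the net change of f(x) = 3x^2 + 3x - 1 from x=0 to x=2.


Net change = f(b) - f(a)
f(x) = 3x^2 + 3x - 1
Compute f(2):
f(2) = 3 * 2^2 + 3 * 2 - 1
= 12 + 6 - 1
= 17
Compute f(0):
f(0) = 3 * 0^2 + 3 * 0 - 1
= 0 + 0 - 1
= -1
Net change = 17 - (-1) = 18

18


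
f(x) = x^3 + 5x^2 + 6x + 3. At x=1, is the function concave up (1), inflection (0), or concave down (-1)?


Concavity is determined by the sign of f''(x).
f(x) = x^3 + 5x^2 + 6x + 3
f'(x) = 3x^2 + 10x + 6
f''(x) = 6x + 10
f''(1) = 6 * 1 + 10
= 6 + 10
= 16
Since f''(1) > 0, the function is concave up (1)

1


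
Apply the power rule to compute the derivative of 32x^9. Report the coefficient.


We apply the power rule: d/dx [ax^n] = a*n * x^(n-1)
d/dx [32x^9]
= 32 * 9 * x^(9-1)
= 288x^8
The coefficient is 288

288


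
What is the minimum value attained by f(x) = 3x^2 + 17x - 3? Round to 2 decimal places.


For a quadratic f(x) = ax^2 + bx + c with a > 0, the minimum is at the vertex.
Vertex x-coordinate: x = -b/(2a)
x = -(17) / (2 * 3)
x = -17/6
Substitute back to find the minimum value:
f(-17/6) = 3 * (-17/6)^2 + 17 * (-17/6) - 3
= 289/12 - 289/6 - 3
= -325/12 ≈ -27.08

-27.08


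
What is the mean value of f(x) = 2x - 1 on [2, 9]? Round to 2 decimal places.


Average value = 1/(b-a) * integral from a to b of f(x) dx
First compute the integral of 2x - 1:
F(x) = x^2 - x
F(9) = 1 * 81 - 1 * 9 = 72
F(2) = 1 * 4 - 1 * 2 = 2
Integral = 72 - 2 = 70
Average = 70 / (9 - 2) = 70 / 7
= 10 = 10.00

10.00


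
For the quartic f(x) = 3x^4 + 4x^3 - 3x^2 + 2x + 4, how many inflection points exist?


Inflection points occur where f''(x) = 0 and concavity changes.
f(x) = 3x^4 + 4x^3 - 3x^2 + 2x + 4
f'(x) = 12x^3 + 12x^2 - 6x + 2
f''(x) = 36x^2 + 24x - 6
This is a quadratic in x. Use the discriminant to count real roots.
Discriminant = (24)^2 - 4 * 36 * (-6)
= 576 - (-864)
= 1440
Since discriminant > 0, f''(x) = 0 has 2 distinct real solutions.
A quadratic with two distinct real roots changes sign at each root, so concavity changes at both.
Number of inflection points: 2

2


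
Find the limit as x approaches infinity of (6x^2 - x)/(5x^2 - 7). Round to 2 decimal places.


For limits at infinity with equal-degree polynomials,
we compare leading coefficients.
Numerator leading term: 6x^2
Denominator leading term: 5x^2
Divide both by x^2:
lim = (6 - 1/x) / (5 - 7/x^2)
As x -> infinity, the 1/x and 1/x^2 terms vanish:
= 6/5 = 1.20

1.20


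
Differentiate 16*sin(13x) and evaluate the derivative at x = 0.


Apply the chain rule to differentiate 16*sin(13x):
d/dx [16*sin(13x)]
= 16 * cos(13x) * d/dx(13x)
= 16 * 13 * cos(13x)
= 208 * cos(13x)
Evaluate at x = 0:
= 208 * cos(0)
= 208 * 1
= 208

208


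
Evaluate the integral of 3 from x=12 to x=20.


The integral of a constant k over [a, b] equals k * (b - a).
integral from 12 to 20 of 3 dx
= 3 * (20 - 12)
= 3 * 8
= 24

24


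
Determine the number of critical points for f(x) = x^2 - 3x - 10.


Find where f'(x) = 0:
f'(x) = 2x - 3
Set f'(x) = 0:
2x - 3 = 0
x = 3 / 2 = 3/2
This is a linear equation in x, so there is exactly one solution.
Number of critical points: 1

1


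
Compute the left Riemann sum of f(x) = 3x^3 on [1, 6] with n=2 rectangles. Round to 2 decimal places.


Left Riemann sum uses left endpoints of each subinterval.
Interval: [1, 6], n = 2
dx = (6 - 1) / 2 = 5/2
Left endpoints: [1, 7/2]
f values: [3, 1029/8]
Sum = dx * (sum of f values)
= 5/2 * 1053/8
= 5265/16 ≈ 329.06

329.06


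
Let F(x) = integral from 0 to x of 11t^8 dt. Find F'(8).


By the Fundamental Theorem of Calculus (Part 1):
If F(x) = integral from 0 to x of f(t) dt, then F'(x) = f(x)
Here f(t) = 11t^8
So F'(x) = 11x^8
Evaluate at x = 8:
F'(8) = 11 * 8^8
= 11 * 16777216
= 184549376

184549376


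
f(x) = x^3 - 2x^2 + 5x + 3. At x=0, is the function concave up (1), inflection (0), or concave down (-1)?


Concavity is determined by the sign of f''(x).
f(x) = x^3 - 2x^2 + 5x + 3
f'(x) = 3x^2 - 4x + 5
f''(x) = 6x - 4
f''(0) = 6 * 0 - 4
= 0 - 4
= -4
Since f''(0) < 0, the function is concave down (-1)

-1


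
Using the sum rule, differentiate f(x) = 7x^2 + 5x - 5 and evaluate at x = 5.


Differentiate term by term using power and sum rules:
f(x) = 7x^2 + 5x - 5
f'(x) = 14x + 5
Substitute x = 5:
f'(5) = 14 * 5 + 5
= 70 + 5
= 75

75


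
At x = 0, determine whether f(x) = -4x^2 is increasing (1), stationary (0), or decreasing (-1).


Compute f'(x) to determine behavior:
f'(x) = -8x
f'(0) = -8 * 0 + 0
= 0 + 0
= 0
Since f'(0) = 0, the function is stationary (0)

0


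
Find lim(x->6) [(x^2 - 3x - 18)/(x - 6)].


Direct substitution gives 0/0, so we factor the numerator.
Factor: (x^2 - 3x - 18) = (x - 6)(x + 3)
Cancel the common factor (x - 6):
(x^2 - 3x - 18)/(x - 6) = (x + 3)
Now substitute x = 6:
= (6) - (-3) = 9

9


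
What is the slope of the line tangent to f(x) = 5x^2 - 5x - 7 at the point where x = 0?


The slope of the tangent line equals f'(x) at the point.
f(x) = 5x^2 - 5x - 7
f'(x) = 10x - 5
At x = 0:
f'(0) = 10 * 0 - 5
= 0 - 5
= -5

-5


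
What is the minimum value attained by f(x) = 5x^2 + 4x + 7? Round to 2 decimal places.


For a quadratic f(x) = ax^2 + bx + c with a > 0, the minimum is at the vertex.
Vertex x-coordinate: x = -b/(2a)
x = -(4) / (2 * 5)
x = -4/10 = -2/5
Substitute back to find the minimum value:
f(-2/5) = 5 * (-2/5)^2 + 4 * (-2/5) + 7
= 4/5 - 8/5 + 7
= 31/5 = 6.20

6.20


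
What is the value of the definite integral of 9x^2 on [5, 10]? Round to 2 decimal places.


Find the antiderivative of 9x^2:
F(x) = 9/3 * x^3
Apply the Fundamental Theorem of Calculus:
F(10) - F(5)
= 9/3 * 10^3 - 9/3 * 5^3
= 9/3 * (1000 - 125)
= 9/3 * 875
= 2625 = 2625.00

2625.00


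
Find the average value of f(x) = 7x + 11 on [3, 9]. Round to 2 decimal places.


Average value = 1/(b-a) * integral from a to b of f(x) dx
First compute the integral of 7x + 11:
F(x) = (7/2)x^2 + 11x
F(9) = 7/2 * 81 + 11 * 9 = 765/2
F(3) = 7/2 * 9 + 11 * 3 = 129/2
Integral = 765/2 - 129/2 = 318
Average = 318 / (9 - 3) = 318 / 6
= 53 = 53.00

53.00


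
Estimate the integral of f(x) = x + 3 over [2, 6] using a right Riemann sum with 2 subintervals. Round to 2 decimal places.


Right Riemann sum uses right endpoints of each subinterval.
Interval: [2, 6], n = 2
dx = (6 - 2) / 2 = 2
Right endpoints: [4, 6]
f values: [7, 9]
Sum = dx * (sum of f values)
= 2 * 16
= 32 = 32.00

32.00


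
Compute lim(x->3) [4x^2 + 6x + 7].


Since polynomials are continuous, we use direct substitution.
lim(x->3) of 4x^2 + 6x + 7
= 4 * 3^2 + 6 * 3 + 7
= 36 + 18 + 7
= 61

61


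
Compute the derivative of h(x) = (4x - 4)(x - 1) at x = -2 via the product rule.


Let u(x) = 4x - 4 and v(x) = x - 1
u'(x) = 4
v'(x) = 1
Product rule: h'(x) = u'(x)*v(x) + u(x)*v'(x)
= 4 * (x - 1) + (4x - 4) * 1
At x = -2:
u(-2) = 4 * (-2) - 4 = -12
v(-2) = 1 * (-2) - 1 = -3
h'(-2) = 4 * (-3) + (-12) * 1
= -12 - 12
= -24

-24


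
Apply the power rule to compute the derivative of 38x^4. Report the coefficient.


We apply the power rule: d/dx [ax^n] = a*n * x^(n-1)
d/dx [38x^4]
= 38 * 4 * x^(4-1)
= 152x^3
The coefficient is 152

152


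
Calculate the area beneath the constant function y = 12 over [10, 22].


The area under a constant function y = 12 is a rectangle.
Width = 22 - 10 = 12
Height = 12
Area = width * height
= 12 * 12
= 144

144


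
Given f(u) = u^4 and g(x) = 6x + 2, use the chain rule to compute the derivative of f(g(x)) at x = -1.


Using the chain rule: (f(g(x)))' = f'(g(x)) * g'(x)
First, find g(-1):
g(-1) = 6 * (-1) + 2 = -4
Next, f'(u) = 4u^3
And g'(x) = 6
So f'(g(-1)) * g'(-1)
= 4 * (-4)^3 * 6
= 4 * (-64) * 6
= -1536

-1536


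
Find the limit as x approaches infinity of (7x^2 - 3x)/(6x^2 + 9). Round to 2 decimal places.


For limits at infinity with equal-degree polynomials,
we compare leading coefficients.
Numerator leading term: 7x^2
Denominator leading term: 6x^2
Divide both by x^2:
lim = (7 - 3/x) / (6 + 9/x^2)
As x -> infinity, the 1/x and 1/x^2 terms vanish:
= 7/6 ≈ 1.17

1.17


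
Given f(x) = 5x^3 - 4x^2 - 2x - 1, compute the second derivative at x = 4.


First derivative:
f'(x) = 15x^2 - 8x - 2
Second derivative:
f''(x) = 30x - 8
Substitute x = 4:
f''(4) = 30 * 4 - 8
= 120 - 8
= 112

112


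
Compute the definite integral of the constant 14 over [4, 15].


The integral of a constant k over [a, b] equals k * (b - a).
integral from 4 to 15 of 14 dx
= 14 * (15 - 4)
= 14 * 11
= 154

154


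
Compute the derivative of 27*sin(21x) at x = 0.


Apply the chain rule to differentiate 27*sin(21x):
d/dx [27*sin(21x)]
= 27 * cos(21x) * d/dx(21x)
= 27 * 21 * cos(21x)
= 567 * cos(21x)
Evaluate at x = 0:
= 567 * cos(0)
= 567 * 1
= 567

567


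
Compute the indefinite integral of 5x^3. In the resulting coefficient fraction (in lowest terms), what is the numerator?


Apply the power rule for integration:
integral of ax^n dx = a/(n+1) * x^(n+1) + C
integral of 5x^3 dx
= 5/4 * x^4 + C
The coefficient in lowest terms is 5/4, and its numerator is 5

5


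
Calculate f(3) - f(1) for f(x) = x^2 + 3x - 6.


Net change = f(b) - f(a)
f(x) = x^2 + 3x - 6
Compute f(3):
f(3) = 1 * 3^2 + 3 * 3 - 6
= 9 + 9 - 6
= 12
Compute f(1):
f(1) = 1 * 1^2 + 3 * 1 - 6
= 1 + 3 - 6
= -2
Net change = 12 - (-2) = 14

14


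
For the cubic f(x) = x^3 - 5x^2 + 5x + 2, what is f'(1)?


Differentiate f(x) = x^3 - 5x^2 + 5x + 2 term by term:
f'(x) = 3x^2 - 10x + 5
Substitute x = 1:
f'(1) = 3 * 1^2 - 10 * 1 + 5
= 3 - 10 + 5
= -2

-2


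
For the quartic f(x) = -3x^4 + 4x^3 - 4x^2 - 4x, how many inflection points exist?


Inflection points occur where f''(x) = 0 and concavity changes.
f(x) = -3x^4 + 4x^3 - 4x^2 - 4x
f'(x) = -12x^3 + 12x^2 - 8x - 4
f''(x) = -36x^2 + 24x - 8
This is a quadratic in x. Use the discriminant to count real roots.
Discriminant = (24)^2 - 4 * (-36) * (-8)
= 576 - 1152
= -576
Since discriminant < 0, f''(x) = 0 has no real solutions.
Number of inflection points: 0

0


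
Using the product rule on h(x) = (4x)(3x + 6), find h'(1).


Let u(x) = 4x and v(x) = 3x + 6
u'(x) = 4
v'(x) = 3
Product rule: h'(x) = u'(x)*v(x) + u(x)*v'(x)
= 4 * (3x + 6) + (4x) * 3
At x = 1:
u(1) = 4 * 1 + 0 = 4
v(1) = 3 * 1 + 6 = 9
h'(1) = 4 * 9 + 4 * 3
= 36 + 12
= 48

48


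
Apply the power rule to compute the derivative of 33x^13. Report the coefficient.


We apply the power rule: d/dx [ax^n] = a*n * x^(n-1)
d/dx [33x^13]
= 33 * 13 * x^(13-1)
= 429x^12
The coefficient is 429

429


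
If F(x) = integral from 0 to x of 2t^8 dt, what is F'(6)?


By the Fundamental Theorem of Calculus (Part 1):
If F(x) = integral from 0 to x of f(t) dt, then F'(x) = f(x)
Here f(t) = 2t^8
So F'(x) = 2x^8
Evaluate at x = 6:
F'(6) = 2 * 6^8
= 2 * 1679616
= 3359232

3359232


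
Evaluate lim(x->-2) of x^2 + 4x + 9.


Since polynomials are continuous, we use direct substitution.
lim(x->-2) of x^2 + 4x + 9
= 1 * (-2)^2 + 4 * (-2) + 9
= 4 - 8 + 9
= 5

5


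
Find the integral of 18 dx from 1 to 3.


The integral of a constant k over [a, b] equals k * (b - a).
integral from 1 to 3 of 18 dx
= 18 * (3 - 1)
= 18 * 2
= 36

36


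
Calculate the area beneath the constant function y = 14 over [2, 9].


The area under a constant function y = 14 is a rectangle.
Width = 9 - 2 = 7
Height = 14
Area = width * height
= 7 * 14
= 98

98


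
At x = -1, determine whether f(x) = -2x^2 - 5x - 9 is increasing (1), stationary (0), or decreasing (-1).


Compute f'(x) to determine behavior:
f'(x) = -4x - 5
f'(-1) = -4 * (-1) - 5
= 4 - 5
= -1
Since f'(-1) < 0, the function is decreasing (-1)

-1


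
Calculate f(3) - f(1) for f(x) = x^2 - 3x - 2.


Net change = f(b) - f(a)
f(x) = x^2 - 3x - 2
Compute f(3):
f(3) = 1 * 3^2 - 3 * 3 - 2
= 9 - 9 - 2
= -2
Compute f(1):
f(1) = 1 * 1^2 - 3 * 1 - 2
= 1 - 3 - 2
= -4
Net change = -2 - (-4) = 2

2


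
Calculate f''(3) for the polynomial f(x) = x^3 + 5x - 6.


First derivative:
f'(x) = 3x^2 + 5
Second derivative:
f''(x) = 6x
Substitute x = 3:
f''(3) = 6 * 3 + 0
= 18 + 0
= 18

18


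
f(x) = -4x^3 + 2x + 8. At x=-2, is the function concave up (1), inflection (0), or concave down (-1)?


Concavity is determined by the sign of f''(x).
f(x) = -4x^3 + 2x + 8
f'(x) = -12x^2 + 2
f''(x) = -24x
f''(-2) = -24 * (-2) + 0
= 48 + 0
= 48
Since f''(-2) > 0, the function is concave up (1)

1


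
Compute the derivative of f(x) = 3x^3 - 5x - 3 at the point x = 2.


Differentiate f(x) = 3x^3 - 5x - 3 term by term:
f'(x) = 9x^2 - 5
Substitute x = 2:
f'(2) = 9 * 2^2 + 0 * 2 - 5
= 36 + 0 - 5
= 31

31


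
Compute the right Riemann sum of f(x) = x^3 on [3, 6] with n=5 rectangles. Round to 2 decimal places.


Right Riemann sum uses right endpoints of each subinterval.
Interval: [3, 6], n = 5
dx = (6 - 3) / 5 = 3/5
Right endpoints: [18/5, 21/5, 24/5, 27/5, 6]
f values: [5832/125, 9261/125, 13824/125, 19683/125, 216]
Sum = dx * (sum of f values)
= 3/5 * 3024/5
= 9072/25 = 362.88

362.88


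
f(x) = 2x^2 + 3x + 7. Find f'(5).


Differentiate term by term using power and sum rules:
f(x) = 2x^2 + 3x + 7
f'(x) = 4x + 3
Substitute x = 5:
f'(5) = 4 * 5 + 3
= 20 + 3
= 23

23


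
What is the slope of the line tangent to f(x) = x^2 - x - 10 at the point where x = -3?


The slope of the tangent line equals f'(x) at the point.
f(x) = x^2 - x - 10
f'(x) = 2x - 1
At x = -3:
f'(-3) = 2 * (-3) - 1
= -6 - 1
= -7

-7


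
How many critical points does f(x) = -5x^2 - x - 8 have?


Find where f'(x) = 0:
f'(x) = -10x - 1
Set f'(x) = 0:
-10x - 1 = 0
x = 1 / (-10) = -1/10
This is a linear equation in x, so there is exactly one solution.
Number of critical points: 1

1


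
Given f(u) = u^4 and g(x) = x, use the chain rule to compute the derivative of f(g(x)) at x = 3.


Using the chain rule: (f(g(x)))' = f'(g(x)) * g'(x)
First, find g(3):
g(3) = 1 * 3 + 0 = 3
Next, f'(u) = 4u^3
And g'(x) = 1
So f'(g(3)) * g'(3)
= 4 * 3^3 * 1
= 4 * 27 * 1
= 108

108


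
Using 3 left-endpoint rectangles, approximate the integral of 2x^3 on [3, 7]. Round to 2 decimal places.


Left Riemann sum uses left endpoints of each subinterval.
Interval: [3, 7], n = 3
dx = (7 - 3) / 3 = 4/3
Left endpoints: [3, 13/3, 17/3]
f values: [54, 4394/27, 9826/27]
Sum = dx * (sum of f values)
= 4/3 * 1742/3
= 6968/9 ≈ 774.22

774.22


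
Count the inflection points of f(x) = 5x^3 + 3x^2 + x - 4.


Inflection points occur where f''(x) = 0 and concavity changes.
f(x) = 5x^3 + 3x^2 + x - 4
f'(x) = 15x^2 + 6x + 1
f''(x) = 30x + 6
Set f''(x) = 0:
30x + 6 = 0
x = -6 / 30 = -1/5
Since f''(x) is linear (degree 1), it changes sign at this point.
Therefore there is exactly 1 inflection point.

1


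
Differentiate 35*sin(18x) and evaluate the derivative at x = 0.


Apply the chain rule to differentiate 35*sin(18x):
d/dx [35*sin(18x)]
= 35 * cos(18x) * d/dx(18x)
= 35 * 18 * cos(18x)
= 630 * cos(18x)
Evaluate at x = 0:
= 630 * cos(0)
= 630 * 1
= 630

630


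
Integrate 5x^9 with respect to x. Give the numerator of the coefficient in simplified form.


Apply the power rule for integration:
integral of ax^n dx = a/(n+1) * x^(n+1) + C
integral of 5x^9 dx
= 5/10 * x^10 + C
= 1/2 * x^10 + C
The coefficient in lowest terms is 1/2, and its numerator is 1

1


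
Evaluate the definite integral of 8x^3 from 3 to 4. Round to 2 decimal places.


Find the antiderivative of 8x^3:
F(x) = 8/4 * x^4
Apply the Fundamental Theorem of Calculus:
F(4) - F(3)
= 8/4 * 4^4 - 8/4 * 3^4
= 8/4 * (256 - 81)
= 8/4 * 175
= 350 = 350.00

350.00


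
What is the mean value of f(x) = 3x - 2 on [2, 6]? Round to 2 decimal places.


Average value = 1/(b-a) * integral from a to b of f(x) dx
First compute the integral of 3x - 2:
F(x) = (3/2)x^2 - 2x
F(6) = 3/2 * 36 - 2 * 6 = 42
F(2) = 3/2 * 4 - 2 * 2 = 2
Integral = 42 - 2 = 40
Average = 40 / (6 - 2) = 40 / 4
= 10 = 10.00

10.00


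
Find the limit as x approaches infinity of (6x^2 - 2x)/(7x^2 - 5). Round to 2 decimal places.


For limits at infinity with equal-degree polynomials,
we compare leading coefficients.
Numerator leading term: 6x^2
Denominator leading term: 7x^2
Divide both by x^2:
lim = (6 - 2/x) / (7 - 5/x^2)
As x -> infinity, the 1/x and 1/x^2 terms vanish:
= 6/7 ≈ 0.86

0.86


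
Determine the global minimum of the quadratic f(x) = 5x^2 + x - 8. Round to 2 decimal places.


For a quadratic f(x) = ax^2 + bx + c with a > 0, the minimum is at the vertex.
Vertex x-coordinate: x = -b/(2a)
x = -(1) / (2 * 5)
x = -1/10
Substitute back to find the minimum value:
f(-1/10) = 5 * (-1/10)^2 + 1 * (-1/10) - 8
= 1/20 - 1/10 - 8
= -161/20 = -8.05

-8.05


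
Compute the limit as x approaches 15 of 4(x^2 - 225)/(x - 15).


Direct substitution gives 0/0, so we factor the numerator.
Factor: 4(x^2 - 225) = 4 * (x - 15)(x + 15)
Cancel the common factor (x - 15):
4(x^2 - 225)/(x - 15) = 4 * (x + 15)
Now substitute x = 15:
= 4 * (15 + 15) = 120

120


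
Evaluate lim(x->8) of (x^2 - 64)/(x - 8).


Direct substitution gives 0/0, so we factor the numerator.
Factor: (x^2 - 64) = (x - 8)(x + 8)
Cancel the common factor (x - 8):
(x^2 - 64)/(x - 8) = (x + 8)
Now substitute x = 8:
= (8 + 8) = 16

16


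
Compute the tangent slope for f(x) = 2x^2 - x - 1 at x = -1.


The slope of the tangent line equals f'(x) at the point.
f(x) = 2x^2 - x - 1
f'(x) = 4x - 1
At x = -1:
f'(-1) = 4 * (-1) - 1
= -4 - 1
= -5

-5


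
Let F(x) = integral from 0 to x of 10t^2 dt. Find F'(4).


By the Fundamental Theorem of Calculus (Part 1):
If F(x) = integral from 0 to x of f(t) dt, then F'(x) = f(x)
Here f(t) = 10t^2
So F'(x) = 10x^2
Evaluate at x = 4:
F'(4) = 10 * 4^2
= 10 * 16
= 160

160


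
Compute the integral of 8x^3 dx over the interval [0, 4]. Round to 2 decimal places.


Find the antiderivative of 8x^3:
F(x) = 8/4 * x^4
Apply the Fundamental Theorem of Calculus:
F(4) - F(0)
= 8/4 * 4^4 - 8/4 * 0^4
= 8/4 * (256 - 0)
= 8/4 * 256
= 512 = 512.00

512.00


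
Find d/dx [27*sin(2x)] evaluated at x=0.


Apply the chain rule to differentiate 27*sin(2x):
d/dx [27*sin(2x)]
= 27 * cos(2x) * d/dx(2x)
= 27 * 2 * cos(2x)
= 54 * cos(2x)
Evaluate at x = 0:
= 54 * cos(0)
= 54 * 1
= 54

54


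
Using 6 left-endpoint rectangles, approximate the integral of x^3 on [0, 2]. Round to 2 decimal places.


Left Riemann sum uses left endpoints of each subinterval.
Interval: [0, 2], n = 6
dx = (2 - 0) / 6 = 1/3
Left endpoints: [0, 1/3, 2/3, 1, 4/3, 5/3]
f values: [0, 1/27, 8/27, 1, 64/27, 125/27]
Sum = dx * (sum of f values)
= 1/3 * 25/3
= 25/9 ≈ 2.78

2.78


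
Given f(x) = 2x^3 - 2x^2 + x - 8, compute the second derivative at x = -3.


First derivative:
f'(x) = 6x^2 - 4x + 1
Second derivative:
f''(x) = 12x - 4
Substitute x = -3:
f''(-3) = 12 * (-3) - 4
= -36 - 4
= -40

-40


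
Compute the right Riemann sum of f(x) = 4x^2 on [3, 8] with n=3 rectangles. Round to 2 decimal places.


Right Riemann sum uses right endpoints of each subinterval.
Interval: [3, 8], n = 3
dx = (8 - 3) / 3 = 5/3
Right endpoints: [14/3, 19/3, 8]
f values: [784/9, 1444/9, 256]
Sum = dx * (sum of f values)
= 5/3 * 4532/9
= 22660/27 ≈ 839.26

839.26


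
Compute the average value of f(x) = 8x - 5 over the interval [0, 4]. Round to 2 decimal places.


Average value = 1/(b-a) * integral from a to b of f(x) dx
First compute the integral of 8x - 5:
F(x) = 4x^2 - 5x
F(4) = 4 * 16 - 5 * 4 = 44
F(0) = 4 * 0 - 5 * 0 = 0
Integral = 44 - 0 = 44
Average = 44 / (4 - 0) = 44 / 4
= 11 = 11.00

11.00


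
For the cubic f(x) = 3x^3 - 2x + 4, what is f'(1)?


Differentiate f(x) = 3x^3 - 2x + 4 term by term:
f'(x) = 9x^2 - 2
Substitute x = 1:
f'(1) = 9 * 1^2 + 0 * 1 - 2
= 9 + 0 - 2
= 7

7


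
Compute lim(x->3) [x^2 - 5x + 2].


Since polynomials are continuous, we use direct substitution.
lim(x->3) of x^2 - 5x + 2
= 1 * 3^2 - 5 * 3 + 2
= 9 - 15 + 2
= -4

-4


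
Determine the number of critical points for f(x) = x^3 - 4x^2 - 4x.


Find where f'(x) = 0:
f(x) = x^3 - 4x^2 - 4x
f'(x) = 3x^2 - 8x - 4
This is a quadratic in x. Use the discriminant to count real roots.
Discriminant = (-8)^2 - 4 * 3 * (-4)
= 64 - (-48)
= 112
Since discriminant > 0, f'(x) = 0 has 2 real solutions.
Number of critical points: 2

2


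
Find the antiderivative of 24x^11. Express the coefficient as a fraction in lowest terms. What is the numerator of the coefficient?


Apply the power rule for integration:
integral of ax^n dx = a/(n+1) * x^(n+1) + C
integral of 24x^11 dx
= 24/12 * x^12 + C
= 2 * x^12 + C
The coefficient in lowest terms is 2 = 2/1, so its numerator is 2

2


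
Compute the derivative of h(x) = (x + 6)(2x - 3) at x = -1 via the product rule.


Let u(x) = x + 6 and v(x) = 2x - 3
u'(x) = 1
v'(x) = 2
Product rule: h'(x) = u'(x)*v(x) + u(x)*v'(x)
= 1 * (2x - 3) + (x + 6) * 2
At x = -1:
u(-1) = 1 * (-1) + 6 = 5
v(-1) = 2 * (-1) - 3 = -5
h'(-1) = 1 * (-5) + 5 * 2
= -5 + 10
= 5

5


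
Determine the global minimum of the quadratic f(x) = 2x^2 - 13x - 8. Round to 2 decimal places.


For a quadratic f(x) = ax^2 + bx + c with a > 0, the minimum is at the vertex.
Vertex x-coordinate: x = -b/(2a)
x = -(-13) / (2 * 2)
x = 13/4
Substitute back to find the minimum value:
f(13/4) = 2 * (13/4)^2 - 13 * (13/4) - 8
= 169/8 - 169/4 - 8
= -233/8 ≈ -29.13

-29.13


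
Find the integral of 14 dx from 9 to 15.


The integral of a constant k over [a, b] equals k * (b - a).
integral from 9 to 15 of 14 dx
= 14 * (15 - 9)
= 14 * 6
= 84

84


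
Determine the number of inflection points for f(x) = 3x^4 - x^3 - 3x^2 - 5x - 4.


Inflection points occur where f''(x) = 0 and concavity changes.
f(x) = 3x^4 - x^3 - 3x^2 - 5x - 4
f'(x) = 12x^3 - 3x^2 - 6x - 5
f''(x) = 36x^2 - 6x - 6
This is a quadratic in x. Use the discriminant to count real roots.
Discriminant = (-6)^2 - 4 * 36 * (-6)
= 36 - (-864)
= 900
Since discriminant > 0, f''(x) = 0 has 2 distinct real solutions.
A quadratic with two distinct real roots changes sign at each root, so concavity changes at both.
Number of inflection points: 2

2


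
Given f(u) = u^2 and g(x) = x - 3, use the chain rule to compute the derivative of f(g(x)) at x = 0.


Using the chain rule: (f(g(x)))' = f'(g(x)) * g'(x)
First, find g(0):
g(0) = 1 * 0 - 3 = -3
Next, f'(u) = 2u
And g'(x) = 1
So f'(g(0)) * g'(0)
= 2 * (-3) * 1
= -6

-6


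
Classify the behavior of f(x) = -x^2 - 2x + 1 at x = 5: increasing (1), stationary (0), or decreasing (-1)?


Compute f'(x) to determine behavior:
f'(x) = -2x - 2
f'(5) = -2 * 5 - 2
= -10 - 2
= -12
Since f'(5) < 0, the function is decreasing (-1)

-1


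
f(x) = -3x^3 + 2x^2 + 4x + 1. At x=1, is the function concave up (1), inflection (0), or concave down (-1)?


Concavity is determined by the sign of f''(x).
f(x) = -3x^3 + 2x^2 + 4x + 1
f'(x) = -9x^2 + 4x + 4
f''(x) = -18x + 4
f''(1) = -18 * 1 + 4
= -18 + 4
= -14
Since f''(1) < 0, the function is concave down (-1)

-1


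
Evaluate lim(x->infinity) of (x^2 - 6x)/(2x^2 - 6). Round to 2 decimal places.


For limits at infinity with equal-degree polynomials,
we compare leading coefficients.
Numerator leading term: x^2
Denominator leading term: 2x^2
Divide both by x^2:
lim = (1 - 6/x) / (2 - 6/x^2)
As x -> infinity, the 1/x and 1/x^2 terms vanish:
= 1/2 = 0.50

0.50


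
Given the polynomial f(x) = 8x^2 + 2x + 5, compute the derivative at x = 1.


Differentiate term by term using power and sum rules:
f(x) = 8x^2 + 2x + 5
f'(x) = 16x + 2
Substitute x = 1:
f'(1) = 16 * 1 + 2
= 16 + 2
= 18

18


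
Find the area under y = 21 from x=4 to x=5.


The area under a constant function y = 21 is a rectangle.
Width = 5 - 4 = 1
Height = 21
Area = width * height
= 1 * 21
= 21

21


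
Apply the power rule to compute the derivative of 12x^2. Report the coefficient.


We apply the power rule: d/dx [ax^n] = a*n * x^(n-1)
d/dx [12x^2]
= 12 * 2 * x^(2-1)
= 24x
The coefficient is 24

24


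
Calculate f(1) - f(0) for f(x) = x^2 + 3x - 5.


Net change = f(b) - f(a)
f(x) = x^2 + 3x - 5
Compute f(1):
f(1) = 1 * 1^2 + 3 * 1 - 5
= 1 + 3 - 5
= -1
Compute f(0):
f(0) = 1 * 0^2 + 3 * 0 - 5
= 0 + 0 - 5
= -5
Net change = -1 - (-5) = 4

4


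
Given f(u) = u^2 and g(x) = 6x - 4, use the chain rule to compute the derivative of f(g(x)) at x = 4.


Using the chain rule: (f(g(x)))' = f'(g(x)) * g'(x)
First, find g(4):
g(4) = 6 * 4 - 4 = 20
Next, f'(u) = 2u
And g'(x) = 6
So f'(g(4)) * g'(4)
= 2 * 20 * 6
= 240

240


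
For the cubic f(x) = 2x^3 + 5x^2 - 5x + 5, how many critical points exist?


Find where f'(x) = 0:
f(x) = 2x^3 + 5x^2 - 5x + 5
f'(x) = 6x^2 + 10x - 5
This is a quadratic in x. Use the discriminant to count real roots.
Discriminant = (10)^2 - 4 * 6 * (-5)
= 100 - (-120)
= 220
Since discriminant > 0, f'(x) = 0 has 2 real solutions.
Number of critical points: 2

2


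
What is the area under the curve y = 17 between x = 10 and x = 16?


The area under a constant function y = 17 is a rectangle.
Width = 16 - 10 = 6
Height = 17
Area = width * height
= 6 * 17
= 102

102


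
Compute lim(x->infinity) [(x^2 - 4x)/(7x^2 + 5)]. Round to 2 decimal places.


For limits at infinity with equal-degree polynomials,
we compare leading coefficients.
Numerator leading term: x^2
Denominator leading term: 7x^2
Divide both by x^2:
lim = (1 - 4/x) / (7 + 5/x^2)
As x -> infinity, the 1/x and 1/x^2 terms vanish:
= 1/7 ≈ 0.14

0.14


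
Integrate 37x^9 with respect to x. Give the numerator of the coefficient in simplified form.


Apply the power rule for integration:
integral of ax^n dx = a/(n+1) * x^(n+1) + C
integral of 37x^9 dx
= 37/10 * x^10 + C
The coefficient in lowest terms is 37/10, and its numerator is 37

37


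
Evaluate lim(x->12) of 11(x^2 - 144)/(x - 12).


Direct substitution gives 0/0, so we factor the numerator.
Factor: 11(x^2 - 144) = 11 * (x - 12)(x + 12)
Cancel the common factor (x - 12):
11(x^2 - 144)/(x - 12) = 11 * (x + 12)
Now substitute x = 12:
= 11 * (12 + 12) = 264

264


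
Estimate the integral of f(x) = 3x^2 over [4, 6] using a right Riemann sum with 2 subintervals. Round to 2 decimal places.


Right Riemann sum uses right endpoints of each subinterval.
Interval: [4, 6], n = 2
dx = (6 - 4) / 2 = 1
Right endpoints: [5, 6]
f values: [75, 108]
Sum = dx * (sum of f values)
= 1 * 183
= 183 = 183.00

183.00


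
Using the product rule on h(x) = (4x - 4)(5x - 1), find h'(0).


Let u(x) = 4x - 4 and v(x) = 5x - 1
u'(x) = 4
v'(x) = 5
Product rule: h'(x) = u'(x)*v(x) + u(x)*v'(x)
= 4 * (5x - 1) + (4x - 4) * 5
At x = 0:
u(0) = 4 * 0 - 4 = -4
v(0) = 5 * 0 - 1 = -1
h'(0) = 4 * (-1) + (-4) * 5
= -4 - 20
= -24

-24


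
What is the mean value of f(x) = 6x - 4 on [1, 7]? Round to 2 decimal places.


Average value = 1/(b-a) * integral from a to b of f(x) dx
First compute the integral of 6x - 4:
F(x) = 3x^2 - 4x
F(7) = 3 * 49 - 4 * 7 = 119
F(1) = 3 * 1 - 4 * 1 = -1
Integral = 119 - (-1) = 120
Average = 120 / (7 - 1) = 120 / 6
= 20 = 20.00

20.00


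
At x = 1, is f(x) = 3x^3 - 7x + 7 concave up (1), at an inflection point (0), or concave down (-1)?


Concavity is determined by the sign of f''(x).
f(x) = 3x^3 - 7x + 7
f'(x) = 9x^2 - 7
f''(x) = 18x
f''(1) = 18 * 1 + 0
= 18 + 0
= 18
Since f''(1) > 0, the function is concave up (1)

1


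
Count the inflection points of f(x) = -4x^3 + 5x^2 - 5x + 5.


Inflection points occur where f''(x) = 0 and concavity changes.
f(x) = -4x^3 + 5x^2 - 5x + 5
f'(x) = -12x^2 + 10x - 5
f''(x) = -24x + 10
Set f''(x) = 0:
-24x + 10 = 0
x = -10 / (-24) = 5/12
Since f''(x) is linear (degree 1), it changes sign at this point.
Therefore there is exactly 1 inflection point.

1


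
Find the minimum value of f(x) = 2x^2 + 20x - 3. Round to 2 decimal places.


For a quadratic f(x) = ax^2 + bx + c with a > 0, the minimum is at the vertex.
Vertex x-coordinate: x = -b/(2a)
x = -(20) / (2 * 2)
x = -20/4 = -5
Substitute back to find the minimum value:
f(-5) = 2 * (-5)^2 + 20 * (-5) - 3
= 50 - 100 - 3
= -53 = -53.00

-53.00


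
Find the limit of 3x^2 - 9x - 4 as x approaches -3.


Since polynomials are continuous, we use direct substitution.
lim(x->-3) of 3x^2 - 9x - 4
= 3 * (-3)^2 - 9 * (-3) - 4
= 27 + 27 - 4
= 50

50


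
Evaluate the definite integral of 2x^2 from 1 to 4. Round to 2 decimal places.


Find the antiderivative of 2x^2:
F(x) = 2/3 * x^3
Apply the Fundamental Theorem of Calculus:
F(4) - F(1)
= 2/3 * 4^3 - 2/3 * 1^3
= 2/3 * (64 - 1)
= 2/3 * 63
= 42 = 42.00

42.00


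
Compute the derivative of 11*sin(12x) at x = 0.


Apply the chain rule to differentiate 11*sin(12x):
d/dx [11*sin(12x)]
= 11 * cos(12x) * d/dx(12x)
= 11 * 12 * cos(12x)
= 132 * cos(12x)
Evaluate at x = 0:
= 132 * cos(0)
= 132 * 1
= 132

132


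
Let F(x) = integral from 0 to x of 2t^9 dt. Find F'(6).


By the Fundamental Theorem of Calculus (Part 1):
If F(x) = integral from 0 to x of f(t) dt, then F'(x) = f(x)
Here f(t) = 2t^9
So F'(x) = 2x^9
Evaluate at x = 6:
F'(6) = 2 * 6^9
= 2 * 10077696
= 20155392

20155392


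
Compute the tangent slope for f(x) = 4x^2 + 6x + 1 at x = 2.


The slope of the tangent line equals f'(x) at the point.
f(x) = 4x^2 + 6x + 1
f'(x) = 8x + 6
At x = 2:
f'(2) = 8 * 2 + 6
= 16 + 6
= 22

22


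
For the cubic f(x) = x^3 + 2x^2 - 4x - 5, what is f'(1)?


Differentiate f(x) = x^3 + 2x^2 - 4x - 5 term by term:
f'(x) = 3x^2 + 4x - 4
Substitute x = 1:
f'(1) = 3 * 1^2 + 4 * 1 - 4
= 3 + 4 - 4
= 3

3


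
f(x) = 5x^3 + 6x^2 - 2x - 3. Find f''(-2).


First derivative:
f'(x) = 15x^2 + 12x - 2
Second derivative:
f''(x) = 30x + 12
Substitute x = -2:
f''(-2) = 30 * (-2) + 12
= -60 + 12
= -48

-48


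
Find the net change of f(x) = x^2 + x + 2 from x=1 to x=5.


Net change = f(b) - f(a)
f(x) = x^2 + x + 2
Compute f(5):
f(5) = 1 * 5^2 + 1 * 5 + 2
= 25 + 5 + 2
= 32
Compute f(1):
f(1) = 1 * 1^2 + 1 * 1 + 2
= 1 + 1 + 2
= 4
Net change = 32 - 4 = 28

28


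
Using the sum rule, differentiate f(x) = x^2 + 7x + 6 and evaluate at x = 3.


Differentiate term by term using power and sum rules:
f(x) = x^2 + 7x + 6
f'(x) = 2x + 7
Substitute x = 3:
f'(3) = 2 * 3 + 7
= 6 + 7
= 13

13


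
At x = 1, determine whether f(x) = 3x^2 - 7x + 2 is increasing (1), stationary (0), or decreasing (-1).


Compute f'(x) to determine behavior:
f'(x) = 6x - 7
f'(1) = 6 * 1 - 7
= 6 - 7
= -1
Since f'(1) < 0, the function is decreasing (-1)

-1


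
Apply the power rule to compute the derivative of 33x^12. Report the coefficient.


We apply the power rule: d/dx [ax^n] = a*n * x^(n-1)
d/dx [33x^12]
= 33 * 12 * x^(12-1)
= 396x^11
The coefficient is 396

396


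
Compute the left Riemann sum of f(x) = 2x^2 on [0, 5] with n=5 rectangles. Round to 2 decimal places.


Left Riemann sum uses left endpoints of each subinterval.
Interval: [0, 5], n = 5
dx = (5 - 0) / 5 = 1
Left endpoints: [0, 1, 2, 3, 4]
f values: [0, 2, 8, 18, 32]
Sum = dx * (sum of f values)
= 1 * 60
= 60 = 60.00

60.00


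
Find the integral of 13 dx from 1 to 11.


The integral of a constant k over [a, b] equals k * (b - a).
integral from 1 to 11 of 13 dx
= 13 * (11 - 1)
= 13 * 10
= 130

130


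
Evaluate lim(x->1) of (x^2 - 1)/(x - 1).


Direct substitution gives 0/0, so we factor the numerator.
Factor: (x^2 - 1) = (x - 1)(x + 1)
Cancel the common factor (x - 1):
(x^2 - 1)/(x - 1) = (x + 1)
Now substitute x = 1:
= (1) - (-1) = 2

2


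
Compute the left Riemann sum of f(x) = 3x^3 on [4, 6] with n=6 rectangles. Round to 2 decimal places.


Left Riemann sum uses left endpoints of each subinterval.
Interval: [4, 6], n = 6
dx = (6 - 4) / 6 = 1/3
Left endpoints: [4, 13/3, 14/3, 5, 16/3, 17/3]
f values: [192, 2197/9, 2744/9, 375, 4096/9, 4913/9]
Sum = dx * (sum of f values)
= 1/3 * 2117
= 2117/3 ≈ 705.67

705.67


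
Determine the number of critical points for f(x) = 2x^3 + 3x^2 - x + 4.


Find where f'(x) = 0:
f(x) = 2x^3 + 3x^2 - x + 4
f'(x) = 6x^2 + 6x - 1
This is a quadratic in x. Use the discriminant to count real roots.
Discriminant = (6)^2 - 4 * 6 * (-1)
= 36 - (-24)
= 60
Since discriminant > 0, f'(x) = 0 has 2 real solutions.
Number of critical points: 2

2


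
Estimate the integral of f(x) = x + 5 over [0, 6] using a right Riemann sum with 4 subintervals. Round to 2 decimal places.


Right Riemann sum uses right endpoints of each subinterval.
Interval: [0, 6], n = 4
dx = (6 - 0) / 4 = 3/2
Right endpoints: [3/2, 3, 9/2, 6]
f values: [13/2, 8, 19/2, 11]
Sum = dx * (sum of f values)
= 3/2 * 35
= 105/2 = 52.50

52.50


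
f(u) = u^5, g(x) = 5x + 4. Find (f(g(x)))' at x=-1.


Using the chain rule: (f(g(x)))' = f'(g(x)) * g'(x)
First, find g(-1):
g(-1) = 5 * (-1) + 4 = -1
Next, f'(u) = 5u^4
And g'(x) = 5
So f'(g(-1)) * g'(-1)
= 5 * (-1)^4 * 5
= 5 * 1 * 5
= 25

25


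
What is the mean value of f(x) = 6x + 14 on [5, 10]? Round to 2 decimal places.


Average value = 1/(b-a) * integral from a to b of f(x) dx
First compute the integral of 6x + 14:
F(x) = 3x^2 + 14x
F(10) = 3 * 100 + 14 * 10 = 440
F(5) = 3 * 25 + 14 * 5 = 145
Integral = 440 - 145 = 295
Average = 295 / (10 - 5) = 295 / 5
= 59 = 59.00

59.00


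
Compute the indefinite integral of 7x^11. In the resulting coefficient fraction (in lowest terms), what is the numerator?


Apply the power rule for integration:
integral of ax^n dx = a/(n+1) * x^(n+1) + C
integral of 7x^11 dx
= 7/12 * x^12 + C
The coefficient in lowest terms is 7/12, and its numerator is 7

7


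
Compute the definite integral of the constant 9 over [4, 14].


The integral of a constant k over [a, b] equals k * (b - a).
integral from 4 to 14 of 9 dx
= 9 * (14 - 4)
= 9 * 10
= 90

90


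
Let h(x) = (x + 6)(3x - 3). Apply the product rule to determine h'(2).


Let u(x) = x + 6 and v(x) = 3x - 3
u'(x) = 1
v'(x) = 3
Product rule: h'(x) = u'(x)*v(x) + u(x)*v'(x)
= 1 * (3x - 3) + (x + 6) * 3
At x = 2:
u(2) = 1 * 2 + 6 = 8
v(2) = 3 * 2 - 3 = 3
h'(2) = 1 * 3 + 8 * 3
= 3 + 24
= 27

27


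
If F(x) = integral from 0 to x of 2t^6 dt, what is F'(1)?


By the Fundamental Theorem of Calculus (Part 1):
If F(x) = integral from 0 to x of f(t) dt, then F'(x) = f(x)
Here f(t) = 2t^6
So F'(x) = 2x^6
Evaluate at x = 1:
F'(1) = 2 * 1^6
= 2 * 1
= 2

2


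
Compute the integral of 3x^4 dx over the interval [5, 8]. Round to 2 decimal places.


Find the antiderivative of 3x^4:
F(x) = 3/5 * x^5
Apply the Fundamental Theorem of Calculus:
F(8) - F(5)
= 3/5 * 8^5 - 3/5 * 5^5
= 3/5 * (32768 - 3125)
= 3/5 * 29643
= 88929/5 = 17785.80

17785.80


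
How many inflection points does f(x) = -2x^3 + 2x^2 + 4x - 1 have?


Inflection points occur where f''(x) = 0 and concavity changes.
f(x) = -2x^3 + 2x^2 + 4x - 1
f'(x) = -6x^2 + 4x + 4
f''(x) = -12x + 4
Set f''(x) = 0:
-12x + 4 = 0
x = -4 / (-12) = 1/3
Since f''(x) is linear (degree 1), it changes sign at this point.
Therefore there is exactly 1 inflection point.

1


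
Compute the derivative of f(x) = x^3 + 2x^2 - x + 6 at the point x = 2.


Differentiate f(x) = x^3 + 2x^2 - x + 6 term by term:
f'(x) = 3x^2 + 4x - 1
Substitute x = 2:
f'(2) = 3 * 2^2 + 4 * 2 - 1
= 12 + 8 - 1
= 19

19


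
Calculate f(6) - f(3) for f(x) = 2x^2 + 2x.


Net change = f(b) - f(a)
f(x) = 2x^2 + 2x
Compute f(6):
f(6) = 2 * 6^2 + 2 * 6 + 0
= 72 + 12 + 0
= 84
Compute f(3):
f(3) = 2 * 3^2 + 2 * 3 + 0
= 18 + 6 + 0
= 24
Net change = 84 - 24 = 60

60


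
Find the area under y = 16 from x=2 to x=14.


The area under a constant function y = 16 is a rectangle.
Width = 14 - 2 = 12
Height = 16
Area = width * height
= 12 * 16
= 192

192


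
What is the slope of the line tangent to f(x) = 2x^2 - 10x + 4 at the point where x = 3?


The slope of the tangent line equals f'(x) at the point.
f(x) = 2x^2 - 10x + 4
f'(x) = 4x - 10
At x = 3:
f'(3) = 4 * 3 - 10
= 12 - 10
= 2

2
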